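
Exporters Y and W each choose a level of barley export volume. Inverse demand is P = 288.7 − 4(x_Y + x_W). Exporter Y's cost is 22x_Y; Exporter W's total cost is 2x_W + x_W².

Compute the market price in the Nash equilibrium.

Exporter Y's profit: π = x_Y(288.7 − 4(x_Y + x_W)) − 22x_Y.
∂π/∂x_Y = 266.7 − 8x_Y − 4x_W = 0, so x_Y = 33.3375 − 0.5x_W.
For W: ∂π/∂x_W = 286.7 − 10x_W − 4x_Y = 0 ⇒ x_W = 28.67 − 0.4x_Y.
Plugging x_W into Y's best response: x_Y = 33.3375 − 0.5(28.67 − 0.4x_Y) ⇒ 0.8x_Y = 19.0025, so x_Y = 7601/320.
Then x_W = 28.67 − 0.4·(7601/320) = 3067/160.
Equilibrium price: P = 288.7 − 4·(2747/64) = 117.0125.

117.0125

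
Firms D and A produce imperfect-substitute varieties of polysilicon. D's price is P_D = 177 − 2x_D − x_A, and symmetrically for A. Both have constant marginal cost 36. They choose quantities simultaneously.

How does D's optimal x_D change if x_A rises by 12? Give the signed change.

Firm D's profit: π = x_D(177 − 2x_D − x_A) − 36x_D.
∂π/∂x_D = 141 − 4x_D − x_A = 0 ⇒ x_D = 35.25 − 0.25x_A.
The reaction-function slope is −0.25, so a 12-unit rise in x_A moves x_D by −0.25 × 12 = −3. D's best response falls — the actions are strategic substitutes.

-3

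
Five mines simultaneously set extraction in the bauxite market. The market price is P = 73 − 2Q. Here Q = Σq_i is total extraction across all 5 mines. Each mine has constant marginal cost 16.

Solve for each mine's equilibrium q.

A representative mine's profit is π_i = q_i(73 − 2Q) − 16q_i, with Q = q_i + Σ_{j≠i} q_j.
First-order condition: 57 − 4q_i − 2Σ_{j≠i} q_j = 0.
In a symmetric equilibrium every mine chooses the same q, so Σ_{j≠i} q_j = 4q. The condition becomes 57 − 12q = 0, giving q = 57/12 = 4.75.

4.75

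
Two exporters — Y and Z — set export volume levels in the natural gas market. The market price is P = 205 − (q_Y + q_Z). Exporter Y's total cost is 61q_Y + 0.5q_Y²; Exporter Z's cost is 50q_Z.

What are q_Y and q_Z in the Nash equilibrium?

26.6, 64.2

Exporter Y's profit: π = q_Y(205 − (q_Y + q_Z)) − 61q_Y − 0.5q_Y².
∂π/∂q_Y = 144 − 3q_Y − q_Z = 0, so q_Y = 48 − (1/3)q_Z.
For Z: ∂π/∂q_Z = 155 − 2q_Z − q_Y = 0 ⇒ q_Z = 77.5 − 0.5q_Y.
Solving the two reaction functions simultaneously: (1 − (−1/3)(−0.5))q_Y = 48 − (1/3)·77.5, so (5/6)q_Y = 133/6 and q_Y = 26.6.
Then q_Z = 77.5 − 0.5·26.6 = 64.2.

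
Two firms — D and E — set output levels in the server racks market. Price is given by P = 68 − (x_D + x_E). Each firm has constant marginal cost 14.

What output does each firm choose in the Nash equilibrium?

18

Firm D's profit: π = x_D(68 − (x_D + x_E)) − 14x_D.
∂π/∂x_D = 54 − 2x_D − x_E = 0, so x_D = 27 − 0.5x_E.
By symmetry x_E = x_D; substituting into the reaction function, 1.5x_D = 27 and x_D = 18.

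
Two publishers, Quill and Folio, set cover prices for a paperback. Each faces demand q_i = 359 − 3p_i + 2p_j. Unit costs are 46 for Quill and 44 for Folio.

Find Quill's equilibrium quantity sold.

233.625

Quill's profit: π = (p_{Quill} − 46)(359 − 3p_{Quill} + 2p_{Folio}).
∂π/∂p_{Quill} = 497 − 6p_{Quill} + 2p_{Folio} = 0 ⇒ p_{Quill} = 497/6 + (1/3)p_{Folio}.
Similarly p_{Folio} = 491/6 + (1/3)p_{Quill}.
Solving the two reaction functions simultaneously: (1 − (1/3)(1/3))p_{Quill} = 497/6 + (1/3)·(491/6), so (8/9)p_{Quill} = 991/9 and p_{Quill} = 123.875.
Then p_{Folio} = 491/6 + (1/3)·123.875 = 123.125.
q_{Quill} = 359 − 3·123.875 + 2·123.125 = 233.625.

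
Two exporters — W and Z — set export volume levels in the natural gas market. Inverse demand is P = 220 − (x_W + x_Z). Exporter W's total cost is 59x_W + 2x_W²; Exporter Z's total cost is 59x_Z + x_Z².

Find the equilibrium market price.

Exporter W's profit: π = x_W(220 − (x_W + x_Z)) − 59x_W − 2x_W².
∂π/∂x_W = 161 − 6x_W − x_Z = 0, so x_W = 161/6 − (1/6)x_Z.
For Z: ∂π/∂x_Z = 161 − 4x_Z − x_W = 0 ⇒ x_Z = 40.25 − 0.25x_W.
Solving the two reaction functions simultaneously: (1 − (−1/6)(−0.25))x_W = 161/6 − (1/6)·40.25, so (23/24)x_W = 20.125 and x_W = 21.
Then x_Z = 40.25 − 0.25·21 = 35.
Equilibrium price: P = 220 − 56 = 164.

164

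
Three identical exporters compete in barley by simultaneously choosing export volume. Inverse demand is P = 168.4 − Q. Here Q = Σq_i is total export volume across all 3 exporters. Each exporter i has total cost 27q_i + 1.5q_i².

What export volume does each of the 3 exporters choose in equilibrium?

20.2

A representative exporter's profit is π_i = q_i(168.4 − Q) − 27q_i − 1.5q_i², with Q = q_i + Σ_{j≠i} q_j.
First-order condition: 141.4 − 5q_i − Σ_{j≠i} q_j = 0.
In a symmetric equilibrium every exporter chooses the same q, so Σ_{j≠i} q_j = 2q. The condition becomes 141.4 − 7q = 0, giving q = 141.4/7 = 20.2.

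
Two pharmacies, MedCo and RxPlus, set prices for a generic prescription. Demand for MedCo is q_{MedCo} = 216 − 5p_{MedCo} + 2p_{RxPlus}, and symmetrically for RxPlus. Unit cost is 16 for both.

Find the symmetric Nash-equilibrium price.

MedCo's profit: π = (p_{MedCo} − 16)(216 − 5p_{MedCo} + 2p_{RxPlus}).
∂π/∂p_{MedCo} = 296 − 10p_{MedCo} + 2p_{RxPlus} = 0 ⇒ p_{MedCo} = 29.6 + 0.2p_{RxPlus}.
By symmetry p_{RxPlus} = p_{MedCo}; substituting into the reaction function, 0.8p_{MedCo} = 29.6 and p_{MedCo} = 37.

37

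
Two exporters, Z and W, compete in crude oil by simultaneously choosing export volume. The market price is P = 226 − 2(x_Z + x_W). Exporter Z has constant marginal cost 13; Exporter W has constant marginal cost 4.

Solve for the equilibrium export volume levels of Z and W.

Exporter Z's profit: π = x_Z(226 − 2(x_Z + x_W)) − 13x_Z.
∂π/∂x_Z = 213 − 4x_Z − 2x_W = 0, so x_Z = 53.25 − 0.5x_W.
By the same steps for W: x_W = 55.5 − 0.5x_Z.
Solving the two reaction functions simultaneously: (1 − (−0.5)(−0.5))x_Z = 53.25 − 0.5·55.5, so 0.75x_Z = 25.5 and x_Z = 34.
Then x_W = 55.5 − 0.5·34 = 38.5.

34, 38.5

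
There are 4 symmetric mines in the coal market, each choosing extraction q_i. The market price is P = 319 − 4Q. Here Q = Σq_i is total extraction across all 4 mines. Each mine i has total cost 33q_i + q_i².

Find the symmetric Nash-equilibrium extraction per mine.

13

A representative mine's profit is π_i = q_i(319 − 4Q) − 33q_i − q_i², with Q = q_i + Σ_{j≠i} q_j.
First-order condition: 286 − 10q_i − 4Σ_{j≠i} q_j = 0.
Imposing symmetry (q_j = q for all j) turns Σ_{j≠i} q_j into 3q, so 286 = 22q and q = 13.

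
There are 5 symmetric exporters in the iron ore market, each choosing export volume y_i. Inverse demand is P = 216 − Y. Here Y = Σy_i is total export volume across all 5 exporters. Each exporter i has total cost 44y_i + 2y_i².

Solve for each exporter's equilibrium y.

A representative exporter's profit is π_i = y_i(216 − Y) − 44y_i − 2y_i², with Y = y_i + Σ_{j≠i} y_j.
First-order condition: 172 − 6y_i − Σ_{j≠i} y_j = 0.
Imposing symmetry (y_j = y for all j) turns Σ_{j≠i} y_j into 4y, so 172 = 10y and y = 17.2.

17.2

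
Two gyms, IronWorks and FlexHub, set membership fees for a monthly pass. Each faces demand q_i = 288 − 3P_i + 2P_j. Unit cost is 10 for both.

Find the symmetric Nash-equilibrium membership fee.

79.5

IronWorks's profit: π = (P_{IronWorks} − 10)(288 − 3P_{IronWorks} + 2P_{FlexHub}).
∂π/∂P_{IronWorks} = 318 − 6P_{IronWorks} + 2P_{FlexHub} = 0 ⇒ P_{IronWorks} = 53 + (1/3)P_{FlexHub}.
By symmetry P_{FlexHub} = P_{IronWorks}; substituting into the reaction function, (2/3)P_{IronWorks} = 53 and P_{IronWorks} = 79.5.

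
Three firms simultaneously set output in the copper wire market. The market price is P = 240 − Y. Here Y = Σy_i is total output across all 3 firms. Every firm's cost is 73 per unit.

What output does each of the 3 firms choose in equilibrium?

A representative firm's profit is π_i = y_i(240 − Y) − 73y_i, with Y = y_i + Σ_{j≠i} y_j.
First-order condition: 167 − 2y_i − Σ_{j≠i} y_j = 0.
With identical firms, set every y_j = y: then 167 − 2y − 2y = 0, i.e. y = 167/4 = 41.75.

41.75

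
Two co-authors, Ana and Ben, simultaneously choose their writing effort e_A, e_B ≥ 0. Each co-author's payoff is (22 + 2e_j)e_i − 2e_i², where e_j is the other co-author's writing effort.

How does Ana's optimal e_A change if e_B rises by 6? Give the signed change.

Ana's payoff is (22 + 2e_B)e_A − 2e_A².
∂π/∂e_A = 22 + 2e_B − 4e_A = 0, so e_A = 5.5 + 0.5e_B.
The reaction-function slope is 0.5, so a 6-unit rise in e_B moves e_A by 0.5 × 6 = 3. Ana's best response rises — the actions are strategic complements.

3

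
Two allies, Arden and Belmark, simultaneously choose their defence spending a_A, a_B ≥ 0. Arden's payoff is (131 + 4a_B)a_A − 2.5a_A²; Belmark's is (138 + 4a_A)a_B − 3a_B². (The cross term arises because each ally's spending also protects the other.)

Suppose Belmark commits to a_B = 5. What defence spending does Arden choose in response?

Expanding Arden's payoff: 131a_A + 4a_Ba_A − 2.5a_A².
∂π/∂a_A = 131 + 4a_B − 5a_A = 0, so a_A = 26.2 + 0.8a_B.
At a_B = 5: a_A = 26.2 + 0.8·5 = 30.2.

30.2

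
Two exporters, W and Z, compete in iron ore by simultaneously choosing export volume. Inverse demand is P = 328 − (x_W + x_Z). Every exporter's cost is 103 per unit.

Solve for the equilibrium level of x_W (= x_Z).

Exporter W's profit: π = x_W(328 − (x_W + x_Z)) − 103x_W.
∂π/∂x_W = 225 − 2x_W − x_Z = 0, so x_W = 112.5 − 0.5x_Z.
Setting x_W = x_Z in the reaction function: x_W = 112.5 − 0.5x_W, so x_W = 112.5 / 1.5 = 75.

75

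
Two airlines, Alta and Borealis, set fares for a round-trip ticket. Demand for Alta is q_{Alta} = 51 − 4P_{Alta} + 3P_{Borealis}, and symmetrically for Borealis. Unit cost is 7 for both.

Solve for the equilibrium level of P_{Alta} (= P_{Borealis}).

Alta's profit: π = (P_{Alta} − 7)(51 − 4P_{Alta} + 3P_{Borealis}).
∂π/∂P_{Alta} = 79 − 8P_{Alta} + 3P_{Borealis} = 0 ⇒ P_{Alta} = 9.875 + 0.375P_{Borealis}.
The game is symmetric, so in equilibrium P_{Borealis} = P_{Alta}: the reaction function gives 0.625P_{Alta} = 9.875, hence P_{Alta} = 15.8.

15.8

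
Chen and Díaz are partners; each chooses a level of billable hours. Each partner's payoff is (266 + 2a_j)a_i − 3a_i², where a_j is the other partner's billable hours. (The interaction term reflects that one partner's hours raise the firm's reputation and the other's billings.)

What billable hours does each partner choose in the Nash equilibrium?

Chen's payoff is (266 + 2a_D)a_C − 3a_C².
∂π/∂a_C = 266 + 2a_D − 6a_C = 0, so a_C = 133/3 + (1/3)a_D.
Setting a_C = a_D in the reaction function: a_C = 133/3 + (1/3)a_C, so a_C = (133/3) / (2/3) = 66.5.

66.5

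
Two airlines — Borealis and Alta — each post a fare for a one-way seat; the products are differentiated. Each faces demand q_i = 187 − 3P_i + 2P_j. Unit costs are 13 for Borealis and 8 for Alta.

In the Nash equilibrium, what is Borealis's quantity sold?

Borealis's profit: π = (P_{Borealis} − 13)(187 − 3P_{Borealis} + 2P_{Alta}).
∂π/∂P_{Borealis} = 226 − 6P_{Borealis} + 2P_{Alta} = 0 ⇒ P_{Borealis} = 113/3 + (1/3)P_{Alta}.
Similarly P_{Alta} = 211/6 + (1/3)P_{Borealis}.
Substituting the second reaction function into the first: P_{Borealis} = 113/3 + (1/3)(211/6 + (1/3)P_{Borealis}), which gives (8/9)P_{Borealis} = 889/18 ⇒ P_{Borealis} = 55.5625.
Then P_{Alta} = 211/6 + (1/3)·55.5625 = 53.6875.
q_{Borealis} = 187 − 3·55.5625 + 2·53.6875 = 127.6875.

127.6875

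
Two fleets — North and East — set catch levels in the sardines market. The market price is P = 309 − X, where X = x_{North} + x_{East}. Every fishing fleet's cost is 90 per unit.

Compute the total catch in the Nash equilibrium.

146

Fishing fleet North's profit: π = x_{North}(309 − (x_{North} + x_{East})) − 90x_{North}.
∂π/∂x_{North} = 219 − 2x_{North} − x_{East} = 0, so x_{North} = 109.5 − 0.5x_{East}.
By symmetry x_{East} = x_{North}; substituting into the reaction function, 1.5x_{North} = 109.5 and x_{North} = 73.
Total catch: 73 + 73 = 146.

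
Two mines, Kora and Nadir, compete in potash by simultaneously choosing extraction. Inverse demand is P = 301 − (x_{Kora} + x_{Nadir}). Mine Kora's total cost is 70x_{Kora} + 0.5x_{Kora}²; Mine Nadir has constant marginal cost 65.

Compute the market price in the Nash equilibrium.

Mine Kora's profit: π = x_{Kora}(301 − (x_{Kora} + x_{Nadir})) − 70x_{Kora} − 0.5x_{Kora}².
∂π/∂x_{Kora} = 231 − 3x_{Kora} − x_{Nadir} = 0, so x_{Kora} = 77 − (1/3)x_{Nadir}.
For Nadir: ∂π/∂x_{Nadir} = 236 − 2x_{Nadir} − x_{Kora} = 0 ⇒ x_{Nadir} = 118 − 0.5x_{Kora}.
Plugging x_{Nadir} into Kora's best response: x_{Kora} = 77 − (1/3)(118 − 0.5x_{Kora}) ⇒ (5/6)x_{Kora} = 113/3, so x_{Kora} = 45.2.
Then x_{Nadir} = 118 − 0.5·45.2 = 95.4.
Equilibrium price: P = 301 − 140.6 = 160.4.

160.4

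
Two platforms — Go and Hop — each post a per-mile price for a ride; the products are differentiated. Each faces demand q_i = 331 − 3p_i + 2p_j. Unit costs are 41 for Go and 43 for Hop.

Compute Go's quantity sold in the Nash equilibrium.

Go's profit: π = (p_{Go} − 41)(331 − 3p_{Go} + 2p_{Hop}).
∂π/∂p_{Go} = 454 − 6p_{Go} + 2p_{Hop} = 0 ⇒ p_{Go} = 227/3 + (1/3)p_{Hop}.
Similarly p_{Hop} = 230/3 + (1/3)p_{Go}.
Plugging p_{Hop} into Go's best response: p_{Go} = 227/3 + (1/3)(230/3 + (1/3)p_{Go}) ⇒ (8/9)p_{Go} = 911/9, so p_{Go} = 113.875.
Then p_{Hop} = 230/3 + (1/3)·113.875 = 114.625.
q_{Go} = 331 − 3·113.875 + 2·114.625 = 218.625.

218.625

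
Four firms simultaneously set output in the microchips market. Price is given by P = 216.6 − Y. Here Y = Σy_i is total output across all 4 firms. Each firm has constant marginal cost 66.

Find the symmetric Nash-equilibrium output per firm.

A representative firm's profit is π_i = y_i(216.6 − Y) − 66y_i, with Y = y_i + Σ_{j≠i} y_j.
First-order condition: 150.6 − 2y_i − Σ_{j≠i} y_j = 0.
In a symmetric equilibrium every firm chooses the same y, so Σ_{j≠i} y_j = 3y. The condition becomes 150.6 − 5y = 0, giving y = 150.6/5 = 30.12.

30.12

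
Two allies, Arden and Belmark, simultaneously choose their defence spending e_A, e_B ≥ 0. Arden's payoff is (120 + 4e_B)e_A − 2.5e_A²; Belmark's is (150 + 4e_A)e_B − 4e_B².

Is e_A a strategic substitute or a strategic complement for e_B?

strategic complements

Expanding Arden's payoff: 120e_A + 4e_Be_A − 2.5e_A².
∂π/∂e_A = 120 + 4e_B − 5e_A = 0, so e_A = 24 + 0.8e_B.
The best-response slope de_A/de_B = 0.8 > 0: the reaction function is upward-sloping, so the choices are strategic complements.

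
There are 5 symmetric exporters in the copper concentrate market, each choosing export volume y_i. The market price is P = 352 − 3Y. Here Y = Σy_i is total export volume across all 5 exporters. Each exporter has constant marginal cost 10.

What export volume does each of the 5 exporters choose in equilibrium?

A representative exporter's profit is π_i = y_i(352 − 3Y) − 10y_i, with Y = y_i + Σ_{j≠i} y_j.
First-order condition: 342 − 6y_i − 3Σ_{j≠i} y_j = 0.
Imposing symmetry (y_j = y for all j) turns Σ_{j≠i} y_j into 4y, so 342 = 18y and y = 19.

19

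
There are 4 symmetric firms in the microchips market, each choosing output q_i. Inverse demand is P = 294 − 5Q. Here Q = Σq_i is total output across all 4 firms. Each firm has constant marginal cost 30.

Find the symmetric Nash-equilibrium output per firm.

10.56

A representative firm's profit is π_i = q_i(294 − 5Q) − 30q_i, with Q = q_i + Σ_{j≠i} q_j.
First-order condition: 264 − 10q_i − 5Σ_{j≠i} q_j = 0.
With identical firms, set every q_j = q: then 264 − 10q − 15q = 0, i.e. q = 264/25 = 10.56.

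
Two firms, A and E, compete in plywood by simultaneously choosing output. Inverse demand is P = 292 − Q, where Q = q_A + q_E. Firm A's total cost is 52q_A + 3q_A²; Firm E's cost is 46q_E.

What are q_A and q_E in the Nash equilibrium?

15.6, 115.2

Firm A's profit: π = q_A(292 − (q_A + q_E)) − 52q_A − 3q_A².
∂π/∂q_A = 240 − 8q_A − q_E = 0, so q_A = 30 − 0.125q_E.
For E: ∂π/∂q_E = 246 − 2q_E − q_A = 0 ⇒ q_E = 123 − 0.5q_A.
Plugging q_E into A's best response: q_A = 30 − 0.125(123 − 0.5q_A) ⇒ 0.9375q_A = 14.625, so q_A = 15.6.
Then q_E = 123 − 0.5·15.6 = 115.2.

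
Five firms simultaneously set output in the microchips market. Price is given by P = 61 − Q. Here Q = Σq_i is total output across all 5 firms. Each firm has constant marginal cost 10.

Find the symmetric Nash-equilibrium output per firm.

8.5

A representative firm's profit is π_i = q_i(61 − Q) − 10q_i, with Q = q_i + Σ_{j≠i} q_j.
First-order condition: 51 − 2q_i − Σ_{j≠i} q_j = 0.
With identical firms, set every q_j = q: then 51 − 2q − 4q = 0, i.e. q = 51/6 = 8.5.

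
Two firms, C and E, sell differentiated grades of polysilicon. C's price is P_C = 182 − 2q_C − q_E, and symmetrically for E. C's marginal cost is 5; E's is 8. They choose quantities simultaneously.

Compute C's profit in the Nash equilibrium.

2534.72

Firm C's profit: π = q_C(182 − 2q_C − q_E) − 5q_C.
∂π/∂q_C = 177 − 4q_C − q_E = 0 ⇒ q_C = 44.25 − 0.25q_E.
Similarly q_E = 43.5 − 0.25q_C.
Plugging q_E into C's best response: q_C = 44.25 − 0.25(43.5 − 0.25q_C) ⇒ 0.9375q_C = 33.375, so q_C = 35.6.
Then q_E = 43.5 − 0.25·35.6 = 34.6.
P_C = 182 − 2·35.6 − 34.6 = 76.2.
Profit = (76.2 − 5)·35.6 = 2534.72.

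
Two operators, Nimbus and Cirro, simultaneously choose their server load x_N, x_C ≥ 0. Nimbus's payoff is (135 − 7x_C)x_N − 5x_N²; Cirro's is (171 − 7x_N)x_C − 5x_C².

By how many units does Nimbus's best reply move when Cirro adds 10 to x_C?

-7

Expanding Nimbus's payoff: 135x_N − 7x_Cx_N − 5x_N².
∂π/∂x_N = 135 − 7x_C − 10x_N = 0, so x_N = 13.5 − 0.7x_C.
The reaction-function slope is −0.7, so a 10-unit rise in x_C moves x_N by −0.7 × 10 = −7. Nimbus's best response falls — the actions are strategic substitutes.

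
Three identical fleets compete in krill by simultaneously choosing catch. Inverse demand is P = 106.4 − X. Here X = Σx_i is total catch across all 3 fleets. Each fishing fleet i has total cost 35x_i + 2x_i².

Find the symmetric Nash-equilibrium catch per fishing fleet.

A representative fishing fleet's profit is π_i = x_i(106.4 − X) − 35x_i − 2x_i², with X = x_i + Σ_{j≠i} x_j.
First-order condition: 71.4 − 6x_i − Σ_{j≠i} x_j = 0.
With identical fishing fleets, set every x_j = x: then 71.4 − 6x − 2x = 0, i.e. x = 71.4/8 = 8.925.

8.925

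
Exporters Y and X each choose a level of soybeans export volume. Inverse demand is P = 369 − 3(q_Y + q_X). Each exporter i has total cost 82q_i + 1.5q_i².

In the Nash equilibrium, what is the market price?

Exporter Y's profit: π = q_Y(369 − 3(q_Y + q_X)) − 82q_Y − 1.5q_Y².
∂π/∂q_Y = 287 − 9q_Y − 3q_X = 0, so q_Y = 287/9 − (1/3)q_X.
The game is symmetric, so in equilibrium q_X = q_Y: the reaction function gives (4/3)q_Y = 287/9, hence q_Y = 287/12.
Equilibrium price: P = 369 − 3·(287/6) = 225.5.

225.5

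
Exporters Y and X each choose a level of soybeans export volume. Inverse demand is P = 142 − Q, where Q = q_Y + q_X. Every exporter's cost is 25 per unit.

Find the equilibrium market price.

Exporter Y's profit: π = q_Y(142 − (q_Y + q_X)) − 25q_Y.
∂π/∂q_Y = 117 − 2q_Y − q_X = 0, so q_Y = 58.5 − 0.5q_X.
By symmetry q_X = q_Y; substituting into the reaction function, 1.5q_Y = 58.5 and q_Y = 39.
Equilibrium price: P = 142 − 78 = 64.

64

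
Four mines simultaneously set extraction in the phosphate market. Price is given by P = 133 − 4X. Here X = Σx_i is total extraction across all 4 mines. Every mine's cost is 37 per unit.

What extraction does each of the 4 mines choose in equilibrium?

A representative mine's profit is π_i = x_i(133 − 4X) − 37x_i, with X = x_i + Σ_{j≠i} x_j.
First-order condition: 96 − 8x_i − 4Σ_{j≠i} x_j = 0.
Imposing symmetry (x_j = x for all j) turns Σ_{j≠i} x_j into 3x, so 96 = 20x and x = 4.8.

4.8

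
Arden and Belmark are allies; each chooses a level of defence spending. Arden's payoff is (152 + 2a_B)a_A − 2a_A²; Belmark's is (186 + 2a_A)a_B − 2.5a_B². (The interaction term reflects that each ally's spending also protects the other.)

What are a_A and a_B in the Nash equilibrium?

Expanding Arden's payoff: 152a_A + 2a_Ba_A − 2a_A².
∂π/∂a_A = 152 + 2a_B − 4a_A = 0, so a_A = 38 + 0.5a_B.
Likewise for Belmark: a_B = 37.2 + 0.4a_A.
Plugging a_B into Arden's best response: a_A = 38 + 0.5(37.2 + 0.4a_A) ⇒ 0.8a_A = 56.6, so a_A = 70.75.
Then a_B = 37.2 + 0.4·70.75 = 65.5.

70.75, 65.5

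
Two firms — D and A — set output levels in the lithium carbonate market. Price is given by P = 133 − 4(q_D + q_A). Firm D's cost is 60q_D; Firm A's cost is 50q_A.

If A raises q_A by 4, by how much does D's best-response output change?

Firm D's profit: π = q_D(133 − 4(q_D + q_A)) − 60q_D.
∂π/∂q_D = 73 − 8q_D − 4q_A = 0, so q_D = 9.125 − 0.5q_A.
The reaction-function slope is −0.5, so a 4-unit rise in q_A moves q_D by −0.5 × 4 = −2. D's best response falls — the actions are strategic substitutes.

-2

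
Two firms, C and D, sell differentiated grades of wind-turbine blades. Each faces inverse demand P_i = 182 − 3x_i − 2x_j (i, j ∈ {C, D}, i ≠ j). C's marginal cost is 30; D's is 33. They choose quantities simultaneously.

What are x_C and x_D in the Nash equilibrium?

Firm C's profit: π = x_C(182 − 3x_C − 2x_D) − 30x_C.
∂π/∂x_C = 152 − 6x_C − 2x_D = 0 ⇒ x_C = 76/3 − (1/3)x_D.
Similarly x_D = 149/6 − (1/3)x_C.
Substituting the second reaction function into the first: x_C = 76/3 − (1/3)(149/6 − (1/3)x_C), which gives (8/9)x_C = 307/18 ⇒ x_C = 19.1875.
Then x_D = 149/6 − (1/3)·19.1875 = 18.4375.

19.1875, 18.4375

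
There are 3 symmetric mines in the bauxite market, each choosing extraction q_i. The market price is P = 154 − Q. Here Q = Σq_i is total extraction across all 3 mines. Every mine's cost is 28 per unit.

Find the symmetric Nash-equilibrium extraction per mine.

31.5

A representative mine's profit is π_i = q_i(154 − Q) − 28q_i, with Q = q_i + Σ_{j≠i} q_j.
First-order condition: 126 − 2q_i − Σ_{j≠i} q_j = 0.
With identical mines, set every q_j = q: then 126 − 2q − 2q = 0, i.e. q = 126/4 = 31.5.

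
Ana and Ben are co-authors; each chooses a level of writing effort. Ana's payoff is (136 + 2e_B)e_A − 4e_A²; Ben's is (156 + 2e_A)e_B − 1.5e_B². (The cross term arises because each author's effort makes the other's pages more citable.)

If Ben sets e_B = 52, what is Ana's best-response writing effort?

30

Expanding Ana's payoff: 136e_A + 2e_Be_A − 4e_A².
∂π/∂e_A = 136 + 2e_B − 8e_A = 0, so e_A = 17 + 0.25e_B.
At e_B = 52: e_A = 17 + 0.25·52 = 30.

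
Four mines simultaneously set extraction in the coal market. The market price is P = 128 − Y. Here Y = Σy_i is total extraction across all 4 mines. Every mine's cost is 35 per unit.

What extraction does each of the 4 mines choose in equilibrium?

A representative mine's profit is π_i = y_i(128 − Y) − 35y_i, with Y = y_i + Σ_{j≠i} y_j.
First-order condition: 93 − 2y_i − Σ_{j≠i} y_j = 0.
In a symmetric equilibrium every mine chooses the same y, so Σ_{j≠i} y_j = 3y. The condition becomes 93 − 5y = 0, giving y = 93/5 = 18.6.

18.6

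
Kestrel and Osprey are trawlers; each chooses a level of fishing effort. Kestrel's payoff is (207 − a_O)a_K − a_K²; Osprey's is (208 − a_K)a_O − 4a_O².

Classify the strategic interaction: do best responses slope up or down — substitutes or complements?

strategic substitutes

Expanding Kestrel's payoff: 207a_K − a_Oa_K − a_K².
∂π/∂a_K = 207 − a_O − 2a_K = 0, so a_K = 103.5 − 0.5a_O.
The best-response slope da_K/da_O = −0.5 < 0: the reaction function is downward-sloping, so the choices are strategic substitutes.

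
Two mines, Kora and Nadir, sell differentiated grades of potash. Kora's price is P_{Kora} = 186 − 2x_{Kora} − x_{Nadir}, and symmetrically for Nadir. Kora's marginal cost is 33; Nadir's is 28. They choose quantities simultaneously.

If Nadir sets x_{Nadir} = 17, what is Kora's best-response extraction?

Mine Kora's profit: π = x_{Kora}(186 − 2x_{Kora} − x_{Nadir}) − 33x_{Kora}.
∂π/∂x_{Kora} = 153 − 4x_{Kora} − x_{Nadir} = 0 ⇒ x_{Kora} = 38.25 − 0.25x_{Nadir}.
At x_{Nadir} = 17: x_{Kora} = 38.25 − 0.25·17 = 34.

34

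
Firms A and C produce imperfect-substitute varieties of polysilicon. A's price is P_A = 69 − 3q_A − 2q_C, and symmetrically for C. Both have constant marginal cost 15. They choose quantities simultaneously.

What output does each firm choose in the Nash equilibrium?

Firm A's profit: π = q_A(69 − 3q_A − 2q_C) − 15q_A.
∂π/∂q_A = 54 − 6q_A − 2q_C = 0 ⇒ q_A = 9 − (1/3)q_C.
Setting q_A = q_C in the reaction function: q_A = 9 − (1/3)q_A, so q_A = 9 / (4/3) = 6.75.

6.75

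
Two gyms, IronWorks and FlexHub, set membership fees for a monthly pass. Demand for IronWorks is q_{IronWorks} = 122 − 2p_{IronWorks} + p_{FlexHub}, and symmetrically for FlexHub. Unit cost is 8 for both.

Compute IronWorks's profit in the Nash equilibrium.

2888

IronWorks's profit: π = (p_{IronWorks} − 8)(122 − 2p_{IronWorks} + p_{FlexHub}).
∂π/∂p_{IronWorks} = 138 − 4p_{IronWorks} + p_{FlexHub} = 0 ⇒ p_{IronWorks} = 34.5 + 0.25p_{FlexHub}.
By symmetry p_{FlexHub} = p_{IronWorks}; substituting into the reaction function, 0.75p_{IronWorks} = 34.5 and p_{IronWorks} = 46.
q_{IronWorks} = 122 − 2·46 + 46 = 76.
Profit = (46 − 8)·76 = 2888.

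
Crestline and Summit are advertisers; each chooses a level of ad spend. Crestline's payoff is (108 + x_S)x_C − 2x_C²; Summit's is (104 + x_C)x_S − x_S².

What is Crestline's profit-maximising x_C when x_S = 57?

Expanding Crestline's payoff: 108x_C + x_Sx_C − 2x_C².
∂π/∂x_C = 108 + x_S − 4x_C = 0, so x_C = 27 + 0.25x_S.
At x_S = 57: x_C = 27 + 0.25·57 = 41.25.

41.25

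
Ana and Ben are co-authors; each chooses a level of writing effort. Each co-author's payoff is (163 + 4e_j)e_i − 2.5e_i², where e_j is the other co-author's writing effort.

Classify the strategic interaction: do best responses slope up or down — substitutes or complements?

Ana's payoff is (163 + 4e_B)e_A − 2.5e_A².
∂π/∂e_A = 163 + 4e_B − 5e_A = 0, so e_A = 32.6 + 0.8e_B.
The best-response slope de_A/de_B = 0.8 > 0: the reaction function is upward-sloping, so the choices are strategic complements.

strategic complements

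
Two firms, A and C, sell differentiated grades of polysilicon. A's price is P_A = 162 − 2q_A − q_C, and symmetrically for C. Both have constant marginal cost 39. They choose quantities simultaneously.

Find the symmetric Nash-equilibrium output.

24.6

Firm A's profit: π = q_A(162 − 2q_A − q_C) − 39q_A.
∂π/∂q_A = 123 − 4q_A − q_C = 0 ⇒ q_A = 30.75 − 0.25q_C.
Setting q_A = q_C in the reaction function: q_A = 30.75 − 0.25q_A, so q_A = 30.75 / 1.25 = 24.6.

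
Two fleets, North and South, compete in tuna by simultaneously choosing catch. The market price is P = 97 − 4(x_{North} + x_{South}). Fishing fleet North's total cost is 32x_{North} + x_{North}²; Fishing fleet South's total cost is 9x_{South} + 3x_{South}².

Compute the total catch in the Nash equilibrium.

Fishing fleet North's profit: π = x_{North}(97 − 4(x_{North} + x_{South})) − 32x_{North} − x_{North}².
∂π/∂x_{North} = 65 − 10x_{North} − 4x_{South} = 0, so x_{North} = 6.5 − 0.4x_{South}.
For South: ∂π/∂x_{South} = 88 − 14x_{South} − 4x_{North} = 0 ⇒ x_{South} = 44/7 − (2/7)x_{North}.
Substituting the second reaction function into the first: x_{North} = 6.5 − 0.4(44/7 − (2/7)x_{North}), which gives (31/35)x_{North} = 279/70 ⇒ x_{North} = 4.5.
Then x_{South} = 44/7 − (2/7)·4.5 = 5.
Total catch: 4.5 + 5 = 9.5.

9.5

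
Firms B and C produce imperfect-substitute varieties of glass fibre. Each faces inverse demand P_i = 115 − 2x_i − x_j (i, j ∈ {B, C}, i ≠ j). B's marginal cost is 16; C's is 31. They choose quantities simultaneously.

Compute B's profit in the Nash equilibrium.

Firm B's profit: π = x_B(115 − 2x_B − x_C) − 16x_B.
∂π/∂x_B = 99 − 4x_B − x_C = 0 ⇒ x_B = 24.75 − 0.25x_C.
Similarly x_C = 21 − 0.25x_B.
Substituting the second reaction function into the first: x_B = 24.75 − 0.25(21 − 0.25x_B), which gives 0.9375x_B = 19.5 ⇒ x_B = 20.8.
Then x_C = 21 − 0.25·20.8 = 15.8.
P_B = 115 − 2·20.8 − 15.8 = 57.6.
Profit = (57.6 − 16)·20.8 = 865.28.

865.28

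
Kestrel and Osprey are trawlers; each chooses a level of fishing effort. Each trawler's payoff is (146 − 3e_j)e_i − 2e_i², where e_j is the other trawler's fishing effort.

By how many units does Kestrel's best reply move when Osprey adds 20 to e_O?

Kestrel's payoff is (146 − 3e_O)e_K − 2e_K².
∂π/∂e_K = 146 − 3e_O − 4e_K = 0, so e_K = 36.5 − 0.75e_O.
The reaction-function slope is −0.75, so a 20-unit rise in e_O moves e_K by −0.75 × 20 = −15. Kestrel's best response falls — the actions are strategic substitutes.

-15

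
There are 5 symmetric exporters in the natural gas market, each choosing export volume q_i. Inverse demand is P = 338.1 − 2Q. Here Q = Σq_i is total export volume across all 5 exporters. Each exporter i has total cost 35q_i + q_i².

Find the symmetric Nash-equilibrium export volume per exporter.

A representative exporter's profit is π_i = q_i(338.1 − 2Q) − 35q_i − q_i², with Q = q_i + Σ_{j≠i} q_j.
First-order condition: 303.1 − 6q_i − 2Σ_{j≠i} q_j = 0.
With identical exporters, set every q_j = q: then 303.1 − 6q − 8q = 0, i.e. q = 303.1/14 = 21.65.

21.65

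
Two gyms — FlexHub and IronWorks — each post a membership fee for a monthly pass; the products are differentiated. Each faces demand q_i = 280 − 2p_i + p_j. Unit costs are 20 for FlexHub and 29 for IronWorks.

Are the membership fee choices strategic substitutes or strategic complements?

strategic complements

FlexHub's profit: π = (p_{FlexHub} − 20)(280 − 2p_{FlexHub} + p_{IronWorks}).
∂π/∂p_{FlexHub} = 320 − 4p_{FlexHub} + p_{IronWorks} = 0 ⇒ p_{FlexHub} = 80 + 0.25p_{IronWorks}.
The best-response slope dp_{FlexHub}/dp_{IronWorks} = 0.25 > 0: the reaction function is upward-sloping, so the choices are strategic complements.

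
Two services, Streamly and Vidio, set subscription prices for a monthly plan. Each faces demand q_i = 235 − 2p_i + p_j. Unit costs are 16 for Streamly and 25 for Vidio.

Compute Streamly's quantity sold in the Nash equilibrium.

Streamly's profit: π = (p_{Streamly} − 16)(235 − 2p_{Streamly} + p_{Vidio}).
∂π/∂p_{Streamly} = 267 − 4p_{Streamly} + p_{Vidio} = 0 ⇒ p_{Streamly} = 66.75 + 0.25p_{Vidio}.
Similarly p_{Vidio} = 71.25 + 0.25p_{Streamly}.
Solving the two reaction functions simultaneously: (1 − (0.25)(0.25))p_{Streamly} = 66.75 + 0.25·71.25, so 0.9375p_{Streamly} = 84.5625 and p_{Streamly} = 90.2.
Then p_{Vidio} = 71.25 + 0.25·90.2 = 93.8.
q_{Streamly} = 235 − 2·90.2 + 93.8 = 148.4.

148.4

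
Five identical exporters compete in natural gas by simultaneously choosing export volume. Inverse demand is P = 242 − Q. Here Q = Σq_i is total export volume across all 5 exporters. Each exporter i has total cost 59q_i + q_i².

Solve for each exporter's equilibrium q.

22.875

A representative exporter's profit is π_i = q_i(242 − Q) − 59q_i − q_i², with Q = q_i + Σ_{j≠i} q_j.
First-order condition: 183 − 4q_i − Σ_{j≠i} q_j = 0.
In a symmetric equilibrium every exporter chooses the same q, so Σ_{j≠i} q_j = 4q. The condition becomes 183 − 8q = 0, giving q = 183/8 = 22.875.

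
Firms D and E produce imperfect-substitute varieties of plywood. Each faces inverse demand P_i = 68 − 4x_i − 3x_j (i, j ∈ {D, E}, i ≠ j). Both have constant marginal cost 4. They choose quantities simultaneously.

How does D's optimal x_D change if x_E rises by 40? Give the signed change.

Firm D's profit: π = x_D(68 − 4x_D − 3x_E) − 4x_D.
∂π/∂x_D = 64 − 8x_D − 3x_E = 0 ⇒ x_D = 8 − 0.375x_E.
The reaction-function slope is −0.375, so a 40-unit rise in x_E moves x_D by −0.375 × 40 = −15. D's best response falls — the actions are strategic substitutes.

-15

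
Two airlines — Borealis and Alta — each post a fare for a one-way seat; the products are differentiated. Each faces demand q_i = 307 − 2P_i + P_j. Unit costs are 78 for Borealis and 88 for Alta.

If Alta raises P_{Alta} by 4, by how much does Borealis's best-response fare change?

Borealis's profit: π = (P_{Borealis} − 78)(307 − 2P_{Borealis} + P_{Alta}).
∂π/∂P_{Borealis} = 463 − 4P_{Borealis} + P_{Alta} = 0 ⇒ P_{Borealis} = 115.75 + 0.25P_{Alta}.
The reaction-function slope is 0.25, so a 4-unit rise in P_{Alta} moves P_{Borealis} by 0.25 × 4 = 1. Borealis's best response rises — the actions are strategic complements.

1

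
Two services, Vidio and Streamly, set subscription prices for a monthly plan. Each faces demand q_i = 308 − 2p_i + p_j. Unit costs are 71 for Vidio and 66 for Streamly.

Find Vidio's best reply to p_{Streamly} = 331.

195.25

Vidio's profit: π = (p_{Vidio} − 71)(308 − 2p_{Vidio} + p_{Streamly}).
∂π/∂p_{Vidio} = 450 − 4p_{Vidio} + p_{Streamly} = 0 ⇒ p_{Vidio} = 112.5 + 0.25p_{Streamly}.
At p_{Streamly} = 331: p_{Vidio} = 112.5 + 0.25·331 = 195.25.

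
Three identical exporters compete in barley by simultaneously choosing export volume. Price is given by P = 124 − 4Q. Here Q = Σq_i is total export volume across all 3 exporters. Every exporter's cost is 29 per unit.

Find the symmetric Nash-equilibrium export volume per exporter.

A representative exporter's profit is π_i = q_i(124 − 4Q) − 29q_i, with Q = q_i + Σ_{j≠i} q_j.
First-order condition: 95 − 8q_i − 4Σ_{j≠i} q_j = 0.
Imposing symmetry (q_j = q for all j) turns Σ_{j≠i} q_j into 2q, so 95 = 16q and q = 5.9375.

5.9375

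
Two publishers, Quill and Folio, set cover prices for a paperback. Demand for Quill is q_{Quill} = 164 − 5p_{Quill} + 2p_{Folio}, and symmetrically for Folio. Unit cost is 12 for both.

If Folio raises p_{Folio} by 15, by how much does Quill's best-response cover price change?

Quill's profit: π = (p_{Quill} − 12)(164 − 5p_{Quill} + 2p_{Folio}).
∂π/∂p_{Quill} = 224 − 10p_{Quill} + 2p_{Folio} = 0 ⇒ p_{Quill} = 22.4 + 0.2p_{Folio}.
The reaction-function slope is 0.2, so a 15-unit rise in p_{Folio} moves p_{Quill} by 0.2 × 15 = 3. Quill's best response rises — the actions are strategic complements.

3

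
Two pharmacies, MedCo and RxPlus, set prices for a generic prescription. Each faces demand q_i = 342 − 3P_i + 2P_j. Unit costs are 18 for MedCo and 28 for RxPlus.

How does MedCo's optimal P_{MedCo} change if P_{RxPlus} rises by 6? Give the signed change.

MedCo's profit: π = (P_{MedCo} − 18)(342 − 3P_{MedCo} + 2P_{RxPlus}).
∂π/∂P_{MedCo} = 396 − 6P_{MedCo} + 2P_{RxPlus} = 0 ⇒ P_{MedCo} = 66 + (1/3)P_{RxPlus}.
The reaction-function slope is 1/3, so a 6-unit rise in P_{RxPlus} moves P_{MedCo} by 1/3 × 6 = 2. MedCo's best response rises — the actions are strategic complements.

2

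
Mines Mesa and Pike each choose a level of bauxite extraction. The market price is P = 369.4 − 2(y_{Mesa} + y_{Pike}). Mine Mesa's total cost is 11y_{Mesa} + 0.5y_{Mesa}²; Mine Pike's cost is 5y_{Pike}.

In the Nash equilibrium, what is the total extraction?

Mine Mesa's profit: π = y_{Mesa}(369.4 − 2(y_{Mesa} + y_{Pike})) − 11y_{Mesa} − 0.5y_{Mesa}².
∂π/∂y_{Mesa} = 358.4 − 5y_{Mesa} − 2y_{Pike} = 0, so y_{Mesa} = 71.68 − 0.4y_{Pike}.
For Pike: ∂π/∂y_{Pike} = 364.4 − 4y_{Pike} − 2y_{Mesa} = 0 ⇒ y_{Pike} = 91.1 − 0.5y_{Mesa}.
Plugging y_{Pike} into Mesa's best response: y_{Mesa} = 71.68 − 0.4(91.1 − 0.5y_{Mesa}) ⇒ 0.8y_{Mesa} = 35.24, so y_{Mesa} = 44.05.
Then y_{Pike} = 91.1 − 0.5·44.05 = 69.075.
Total extraction: 44.05 + 69.075 = 113.125.

113.125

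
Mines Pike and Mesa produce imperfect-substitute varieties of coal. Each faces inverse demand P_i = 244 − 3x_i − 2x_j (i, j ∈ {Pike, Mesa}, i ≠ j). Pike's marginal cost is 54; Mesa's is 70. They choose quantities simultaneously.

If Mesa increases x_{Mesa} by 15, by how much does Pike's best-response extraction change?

-5

Mine Pike's profit: π = x_{Pike}(244 − 3x_{Pike} − 2x_{Mesa}) − 54x_{Pike}.
∂π/∂x_{Pike} = 190 − 6x_{Pike} − 2x_{Mesa} = 0 ⇒ x_{Pike} = 95/3 − (1/3)x_{Mesa}.
The reaction-function slope is −1/3, so a 15-unit rise in x_{Mesa} moves x_{Pike} by −1/3 × 15 = −5. Pike's best response falls — the actions are strategic substitutes.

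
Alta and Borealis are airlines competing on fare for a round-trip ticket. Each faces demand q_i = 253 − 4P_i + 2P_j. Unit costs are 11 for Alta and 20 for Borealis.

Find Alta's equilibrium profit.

6304.36

Alta's profit: π = (P_{Alta} − 11)(253 − 4P_{Alta} + 2P_{Borealis}).
∂π/∂P_{Alta} = 297 − 8P_{Alta} + 2P_{Borealis} = 0 ⇒ P_{Alta} = 37.125 + 0.25P_{Borealis}.
Similarly P_{Borealis} = 41.625 + 0.25P_{Alta}.
Substituting the second reaction function into the first: P_{Alta} = 37.125 + 0.25(41.625 + 0.25P_{Alta}), which gives 0.9375P_{Alta} = 1521/32 ⇒ P_{Alta} = 50.7.
Then P_{Borealis} = 41.625 + 0.25·50.7 = 54.3.
q_{Alta} = 253 − 4·50.7 + 2·54.3 = 158.8.
Profit = (50.7 − 11)·158.8 = 6304.36.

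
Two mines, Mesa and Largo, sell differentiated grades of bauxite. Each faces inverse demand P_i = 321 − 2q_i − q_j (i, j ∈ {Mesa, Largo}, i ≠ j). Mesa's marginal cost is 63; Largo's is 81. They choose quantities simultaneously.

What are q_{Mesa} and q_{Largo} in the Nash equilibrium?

Mine Mesa's profit: π = q_{Mesa}(321 − 2q_{Mesa} − q_{Largo}) − 63q_{Mesa}.
∂π/∂q_{Mesa} = 258 − 4q_{Mesa} − q_{Largo} = 0 ⇒ q_{Mesa} = 64.5 − 0.25q_{Largo}.
Similarly q_{Largo} = 60 − 0.25q_{Mesa}.
Solving the two reaction functions simultaneously: (1 − (−0.25)(−0.25))q_{Mesa} = 64.5 − 0.25·60, so 0.9375q_{Mesa} = 49.5 and q_{Mesa} = 52.8.
Then q_{Largo} = 60 − 0.25·52.8 = 46.8.

52.8, 46.8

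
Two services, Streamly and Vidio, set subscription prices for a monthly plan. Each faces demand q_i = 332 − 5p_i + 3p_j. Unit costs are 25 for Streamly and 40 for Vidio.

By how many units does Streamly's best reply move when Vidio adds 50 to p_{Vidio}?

Streamly's profit: π = (p_{Streamly} − 25)(332 − 5p_{Streamly} + 3p_{Vidio}).
∂π/∂p_{Streamly} = 457 − 10p_{Streamly} + 3p_{Vidio} = 0 ⇒ p_{Streamly} = 45.7 + 0.3p_{Vidio}.
The reaction-function slope is 0.3, so a 50-unit rise in p_{Vidio} moves p_{Streamly} by 0.3 × 50 = 15. Streamly's best response rises — the actions are strategic complements.

15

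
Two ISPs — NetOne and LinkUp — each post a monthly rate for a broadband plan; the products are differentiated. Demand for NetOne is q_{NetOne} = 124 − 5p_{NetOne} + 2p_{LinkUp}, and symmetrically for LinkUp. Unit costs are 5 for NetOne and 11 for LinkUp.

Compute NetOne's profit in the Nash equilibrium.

1015.3125

NetOne's profit: π = (p_{NetOne} − 5)(124 − 5p_{NetOne} + 2p_{LinkUp}).
∂π/∂p_{NetOne} = 149 − 10p_{NetOne} + 2p_{LinkUp} = 0 ⇒ p_{NetOne} = 14.9 + 0.2p_{LinkUp}.
Similarly p_{LinkUp} = 17.9 + 0.2p_{NetOne}.
Substituting the second reaction function into the first: p_{NetOne} = 14.9 + 0.2(17.9 + 0.2p_{NetOne}), which gives 0.96p_{NetOne} = 18.48 ⇒ p_{NetOne} = 19.25.
Then p_{LinkUp} = 17.9 + 0.2·19.25 = 21.75.
q_{NetOne} = 124 − 5·19.25 + 2·21.75 = 71.25.
Profit = (19.25 − 5)·71.25 = 1015.3125.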